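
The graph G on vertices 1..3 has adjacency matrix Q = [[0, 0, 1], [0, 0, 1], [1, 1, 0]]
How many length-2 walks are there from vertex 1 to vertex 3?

The number of length-2 walks from vertex 1 to vertex 3 is entry (1,3) of Q², where Q is the adjacency matrix.
Q² = [[1, 1, 0], [1, 1, 0], [0, 0, 2]]

0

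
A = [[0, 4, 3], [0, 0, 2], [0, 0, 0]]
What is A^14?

[[0, 0, 0], [0, 0, 0], [0, 0, 0]]

A is strictly triangular, hence nilpotent: A^3 = 0, so A^14 = 0.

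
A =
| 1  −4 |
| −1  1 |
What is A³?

[[13, −28], [−7, 13]]

A² = [[5, −8], [−2, 5]]
A³ = [[13, −28], [−7, 13]]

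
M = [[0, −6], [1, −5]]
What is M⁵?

tr M = −5 and det M = 6, so the characteristic polynomial is λ² − (−5)λ + (6) with roots −3 and −2.
Eigenvectors give P = [[−2, −3], [−1, −1]] with P⁻¹ = [[1, −3], [−1, 2]], and M = P·diag(−3, −2)·P⁻¹.
Then M⁵ = P·diag(−243, −32)·P⁻¹ = [[486, 96], [243, 32]] · [[1, −3], [−1, 2]] = [[390, −1266], [211, −665]].

[[390, −1266], [211, −665]]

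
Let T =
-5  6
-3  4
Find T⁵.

tr T = -1 and det T = -2, so the characteristic polynomial is λ² − (-1)λ + (-2) with roots -2 and 1.
Eigenvectors give P = [[2, 1], [1, 1]] with P⁻¹ = [[1, -1], [-1, 2]], and T = P·diag(-2, 1)·P⁻¹.
Then T⁵ = P·diag(-32, 1)·P⁻¹ = [[-64, 1], [-32, 1]] · [[1, -1], [-1, 2]] = [[-65, 66], [-33, 34]].

[[-65, 66], [-33, 34]]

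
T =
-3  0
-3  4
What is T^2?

[[9, 0], [-3, 16]]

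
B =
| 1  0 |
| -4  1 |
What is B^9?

B = I + N where N = [[0, 0], [-4, 0]] is strictly lower-triangular, so N^2 = 0.
(I + N)^9 = I + 9·N = [[1, 0], [-36, 1]].

[[1, 0], [-36, 1]]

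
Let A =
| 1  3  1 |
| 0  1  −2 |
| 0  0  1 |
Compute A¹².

A = I + N where N = [[0, 3, 1], [0, 0, −2], [0, 0, 0]] is strictly upper-triangular, so N³ = 0.
(I + N)¹² = I + 12·N + 66·N² = [[1, 36, −384], [0, 1, −24], [0, 0, 1]].

[[1, 36, −384], [0, 1, −24], [0, 0, 1]]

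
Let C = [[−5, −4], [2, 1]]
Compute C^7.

tr C = −4 and det C = 3, so the characteristic polynomial is λ² − (−4)λ + (3) with roots −1 and −3.
Eigenvectors give P = [[−1, −2], [1, 1]] with P⁻¹ = [[1, 2], [−1, −1]], and C = P·diag(−1, −3)·P⁻¹.
Then C^7 = P·diag(−1, −2187)·P⁻¹ = [[1, 4374], [−1, −2187]] · [[1, 2], [−1, −1]] = [[−4373, −4372], [2186, 2185]].

[[−4373, −4372], [2186, 2185]]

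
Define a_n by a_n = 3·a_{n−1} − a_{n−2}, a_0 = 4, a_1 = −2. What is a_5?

−194

With companion matrix B = [[3, −1], [1, 0]], [a_n, a_{n−1}]ᵀ = B·[a_{n−1}, a_{n−2}]ᵀ, so [a_5, a_4]ᵀ = B^4·[a_1, a_0]ᵀ.
B^4 = [[55, −21], [21, −8]], giving [a_5, a_4]ᵀ = [[−194], [−74]].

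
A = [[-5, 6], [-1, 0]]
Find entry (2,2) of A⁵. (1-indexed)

390

tr A = -5 and det A = 6, so the characteristic polynomial is λ² − (-5)λ + (6) with roots -2 and -3.
Eigenvectors give P = [[2, 3], [1, 1]] with P⁻¹ = [[-1, 3], [1, -2]], and A = P·diag(-2, -3)·P⁻¹.
Then A⁵ = P·diag(-32, -243)·P⁻¹ = [[-64, -729], [-32, -243]] · [[-1, 3], [1, -2]] = [[-665, 1266], [-211, 390]].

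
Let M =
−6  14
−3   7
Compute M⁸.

[[−6, 14], [−3, 7]]

M² = M (a projection; rank 1, trace 1), so M⁸ = M.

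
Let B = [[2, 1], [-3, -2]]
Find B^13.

[[2, 1], [-3, -2]]

B² = I (check: tr B = 0 and det B = -1), so B^13 = B since 13 is odd.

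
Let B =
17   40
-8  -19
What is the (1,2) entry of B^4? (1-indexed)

-800

tr B = -2 and det B = -3, so the characteristic polynomial is λ² − (-2)λ + (-3) with roots -3 and 1.
Eigenvectors give P = [[2, -5], [-1, 2]] with P⁻¹ = [[-2, -5], [-1, -2]], and B = P·diag(-3, 1)·P⁻¹.
Then B^4 = P·diag(81, 1)·P⁻¹ = [[162, -5], [-81, 2]] · [[-2, -5], [-1, -2]] = [[-319, -800], [160, 401]].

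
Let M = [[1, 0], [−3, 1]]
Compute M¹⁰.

M = I + N where N = [[0, 0], [−3, 0]] is strictly lower-triangular, so N² = 0.
(I + N)¹⁰ = I + 10·N = [[1, 0], [−30, 1]].

[[1, 0], [−30, 1]]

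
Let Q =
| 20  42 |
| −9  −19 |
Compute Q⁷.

tr Q = 1 and det Q = −2, so the characteristic polynomial is λ² − (1)λ + (−2) with roots 2 and −1.
Eigenvectors give P = [[7, −2], [−3, 1]] with P⁻¹ = [[1, 2], [3, 7]], and Q = P·diag(2, −1)·P⁻¹.
Then Q⁷ = P·diag(128, −1)·P⁻¹ = [[896, 2], [−384, −1]] · [[1, 2], [3, 7]] = [[902, 1806], [−387, −775]].

[[902, 1806], [−387, −775]]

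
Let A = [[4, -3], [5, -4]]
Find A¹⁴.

[[1, 0], [0, 1]]

A² = I (check: tr A = 0 and det A = -1), so A¹⁴ = I since 14 is even.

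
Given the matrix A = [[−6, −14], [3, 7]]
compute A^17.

A² = A (a projection; rank 1, trace 1), so A^17 = A.

[[−6, −14], [3, 7]]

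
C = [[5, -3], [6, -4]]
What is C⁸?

tr C = 1 and det C = -2, so the characteristic polynomial is λ² − (1)λ + (-2) with roots 2 and -1.
Eigenvectors give P = [[1, 1], [1, 2]] with P⁻¹ = [[2, -1], [-1, 1]], and C = P·diag(2, -1)·P⁻¹.
Then C⁸ = P·diag(256, 1)·P⁻¹ = [[256, 1], [256, 2]] · [[2, -1], [-1, 1]] = [[511, -255], [510, -254]].

[[511, -255], [510, -254]]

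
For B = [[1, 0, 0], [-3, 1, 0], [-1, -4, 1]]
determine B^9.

B = I + N where N = [[0, 0, 0], [-3, 0, 0], [-1, -4, 0]] is strictly lower-triangular, so N^3 = 0.
(I + N)^9 = I + 9·N + 36·N^2 = [[1, 0, 0], [-27, 1, 0], [423, -36, 1]].

[[1, 0, 0], [-27, 1, 0], [423, -36, 1]]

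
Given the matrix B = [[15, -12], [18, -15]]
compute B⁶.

tr B = 0 and det B = -9, so the characteristic polynomial is λ² − (0)λ + (-9) with roots 3 and -3.
Eigenvectors give P = [[1, -2], [1, -3]] with P⁻¹ = [[3, -2], [1, -1]], and B = P·diag(3, -3)·P⁻¹.
Then B⁶ = P·diag(729, 729)·P⁻¹ = [[729, -1458], [729, -2187]] · [[3, -2], [1, -1]] = [[729, 0], [0, 729]].

[[729, 0], [0, 729]]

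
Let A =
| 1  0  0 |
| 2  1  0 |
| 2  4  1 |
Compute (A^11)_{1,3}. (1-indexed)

0

A = I + N where N = [[0, 0, 0], [2, 0, 0], [2, 4, 0]] is strictly lower-triangular, so N^3 = 0.
(I + N)^11 = I + 11·N + 55·N^2 = [[1, 0, 0], [22, 1, 0], [462, 44, 1]].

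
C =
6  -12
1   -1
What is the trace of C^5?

tr C = 5 and det C = 6, so the characteristic polynomial is λ² − (5)λ + (6) with roots 3 and 2.
Eigenvectors give P = [[4, 3], [1, 1]] with P⁻¹ = [[1, -3], [-1, 4]], and C = P·diag(3, 2)·P⁻¹.
Then C^5 = P·diag(243, 32)·P⁻¹ = [[972, 96], [243, 32]] · [[1, -3], [-1, 4]] = [[876, -2532], [211, -601]].

275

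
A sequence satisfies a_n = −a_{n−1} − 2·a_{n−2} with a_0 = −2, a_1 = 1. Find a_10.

With companion matrix M = [[−1, −2], [1, 0]], [a_n, a_{n−1}]ᵀ = M·[a_{n−1}, a_{n−2}]ᵀ, so [a_10, a_9]ᵀ = M⁹·[a_1, a_0]ᵀ.
M⁹ = [[11, 34], [−17, −6]], giving [a_10, a_9]ᵀ = [[−57], [−5]].

−57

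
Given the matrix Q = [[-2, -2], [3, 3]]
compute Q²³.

[[-2, -2], [3, 3]]

Q² = Q (a projection; rank 1, trace 1), so Q²³ = Q.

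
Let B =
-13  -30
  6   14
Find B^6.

[[-251, -630], [126, 316]]

tr B = 1 and det B = -2, so the characteristic polynomial is λ² − (1)λ + (-2) with roots 2 and -1.
Eigenvectors give P = [[-2, 5], [1, -2]] with P⁻¹ = [[2, 5], [1, 2]], and B = P·diag(2, -1)·P⁻¹.
Then B^6 = P·diag(64, 1)·P⁻¹ = [[-128, 5], [64, -2]] · [[2, 5], [1, 2]] = [[-251, -630], [126, 316]].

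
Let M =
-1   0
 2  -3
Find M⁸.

tr M = -4 and det M = 3, so the characteristic polynomial is λ² − (-4)λ + (3) with roots -1 and -3.
Eigenvectors give P = [[-1, 0], [-1, 1]] with P⁻¹ = [[-1, 0], [-1, 1]], and M = P·diag(-1, -3)·P⁻¹.
Then M⁸ = P·diag(1, 6561)·P⁻¹ = [[-1, 0], [-1, 6561]] · [[-1, 0], [-1, 1]] = [[1, 0], [-6560, 6561]].

[[1, 0], [-6560, 6561]]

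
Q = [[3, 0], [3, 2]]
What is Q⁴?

[[81, 0], [195, 16]]

Q² = [[9, 0], [15, 4]]
Q³ = [[27, 0], [57, 8]]
Q⁴ = [[81, 0], [195, 16]]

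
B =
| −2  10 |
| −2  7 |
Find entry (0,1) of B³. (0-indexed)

tr B = 5 and det B = 6, so the characteristic polynomial is λ² − (5)λ + (6) with roots 2 and 3.
Eigenvectors give P = [[5, 2], [2, 1]] with P⁻¹ = [[1, −2], [−2, 5]], and B = P·diag(2, 3)·P⁻¹.
Then B³ = P·diag(8, 27)·P⁻¹ = [[40, 54], [16, 27]] · [[1, −2], [−2, 5]] = [[−68, 190], [−38, 103]].

190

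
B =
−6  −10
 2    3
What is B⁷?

[[−636, −1270], [254, 507]]

tr B = −3 and det B = 2, so the characteristic polynomial is λ² − (−3)λ + (2) with roots −1 and −2.
Eigenvectors give P = [[2, −5], [−1, 2]] with P⁻¹ = [[−2, −5], [−1, −2]], and B = P·diag(−1, −2)·P⁻¹.
Then B⁷ = P·diag(−1, −128)·P⁻¹ = [[−2, 640], [1, −256]] · [[−2, −5], [−1, −2]] = [[−636, −1270], [254, 507]].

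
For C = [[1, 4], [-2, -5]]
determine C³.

[[25, 52], [-26, -53]]

tr C = -4 and det C = 3, so the characteristic polynomial is λ² − (-4)λ + (3) with roots -1 and -3.
Eigenvectors give P = [[-2, -1], [1, 1]] with P⁻¹ = [[-1, -1], [1, 2]], and C = P·diag(-1, -3)·P⁻¹.
Then C³ = P·diag(-1, -27)·P⁻¹ = [[2, 27], [-1, -27]] · [[-1, -1], [1, 2]] = [[25, 52], [-26, -53]].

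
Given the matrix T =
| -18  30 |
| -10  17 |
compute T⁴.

tr T = -1 and det T = -6, so the characteristic polynomial is λ² − (-1)λ + (-6) with roots -3 and 2.
Eigenvectors give P = [[-2, 3], [-1, 2]] with P⁻¹ = [[-2, 3], [-1, 2]], and T = P·diag(-3, 2)·P⁻¹.
Then T⁴ = P·diag(81, 16)·P⁻¹ = [[-162, 48], [-81, 32]] · [[-2, 3], [-1, 2]] = [[276, -390], [130, -179]].

[[276, -390], [130, -179]]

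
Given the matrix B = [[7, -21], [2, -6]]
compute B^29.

B² = B (a projection; rank 1, trace 1), so B^29 = B.

[[7, -21], [2, -6]]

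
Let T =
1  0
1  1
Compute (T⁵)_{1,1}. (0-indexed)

1

T = I + N where N = [[0, 0], [1, 0]] is strictly lower-triangular, so N² = 0.
(I + N)⁵ = I + 5·N = [[1, 0], [5, 1]].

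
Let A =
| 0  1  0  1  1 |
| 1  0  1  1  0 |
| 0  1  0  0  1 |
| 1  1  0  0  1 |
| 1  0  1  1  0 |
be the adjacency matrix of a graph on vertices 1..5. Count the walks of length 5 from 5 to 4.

51

The number of length-5 walks from vertex 5 to vertex 4 is entry (5,4) of A⁵, where A is the adjacency matrix.
A² = [[3, 1, 2, 2, 1], [1, 3, 0, 1, 3], [2, 0, 2, 2, 0], [2, 1, 2, 3, 1], [1, 3, 0, 1, 3]]
A³ = [[4, 7, 2, 5, 7], [7, 2, 6, 7, 2], [2, 6, 0, 2, 6], [5, 7, 2, 4, 7], [7, 2, 6, 7, 2]]
A⁴ = [[19, 11, 14, 18, 11], [11, 20, 4, 11, 20], [14, 4, 12, 14, 4], [18, 11, 14, 19, 11], [11, 20, 4, 11, 20]]
A⁵ = [[40, 51, 22, 41, 51], [51, 26, 40, 51, 26], [22, 40, 8, 22, 40], [41, 51, 22, 40, 51], [51, 26, 40, 51, 26]]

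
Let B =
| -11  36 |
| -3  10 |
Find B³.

[[-35, 108], [-9, 28]]

tr B = -1 and det B = -2, so the characteristic polynomial is λ² − (-1)λ + (-2) with roots 1 and -2.
Eigenvectors give P = [[3, 4], [1, 1]] with P⁻¹ = [[-1, 4], [1, -3]], and B = P·diag(1, -2)·P⁻¹.
Then B³ = P·diag(1, -8)·P⁻¹ = [[3, -32], [1, -8]] · [[-1, 4], [1, -3]] = [[-35, 108], [-9, 28]].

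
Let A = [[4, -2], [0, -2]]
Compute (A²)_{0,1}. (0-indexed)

-4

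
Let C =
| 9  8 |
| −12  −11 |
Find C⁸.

[[−13119, −13120], [19680, 19681]]

tr C = −2 and det C = −3, so the characteristic polynomial is λ² − (−2)λ + (−3) with roots −3 and 1.
Eigenvectors give P = [[−2, −1], [3, 1]] with P⁻¹ = [[1, 1], [−3, −2]], and C = P·diag(−3, 1)·P⁻¹.
Then C⁸ = P·diag(6561, 1)·P⁻¹ = [[−13122, −1], [19683, 1]] · [[1, 1], [−3, −2]] = [[−13119, −13120], [19680, 19681]].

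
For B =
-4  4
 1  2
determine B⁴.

[[416, -224], [-56, 80]]

B² = [[20, -8], [-2, 8]]
B³ = [[-88, 64], [16, 8]]
B⁴ = [[416, -224], [-56, 80]]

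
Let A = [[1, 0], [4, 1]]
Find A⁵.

A = I + N where N = [[0, 0], [4, 0]] is strictly lower-triangular, so N² = 0.
(I + N)⁵ = I + 5·N = [[1, 0], [20, 1]].

[[1, 0], [20, 1]]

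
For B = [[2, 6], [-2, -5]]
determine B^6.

[[-188, -378], [126, 253]]

tr B = -3 and det B = 2, so the characteristic polynomial is λ² − (-3)λ + (2) with roots -2 and -1.
Eigenvectors give P = [[-3, -2], [2, 1]] with P⁻¹ = [[1, 2], [-2, -3]], and B = P·diag(-2, -1)·P⁻¹.
Then B^6 = P·diag(64, 1)·P⁻¹ = [[-192, -2], [128, 1]] · [[1, 2], [-2, -3]] = [[-188, -378], [126, 253]].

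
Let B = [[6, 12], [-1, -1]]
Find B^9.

[[77196, 230052], [-19171, -57001]]

tr B = 5 and det B = 6, so the characteristic polynomial is λ² − (5)λ + (6) with roots 3 and 2.
Eigenvectors give P = [[-4, -3], [1, 1]] with P⁻¹ = [[-1, -3], [1, 4]], and B = P·diag(3, 2)·P⁻¹.
Then B^9 = P·diag(19683, 512)·P⁻¹ = [[-78732, -1536], [19683, 512]] · [[-1, -3], [1, 4]] = [[77196, 230052], [-19171, -57001]].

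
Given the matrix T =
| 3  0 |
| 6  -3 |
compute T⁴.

[[81, 0], [0, 81]]

tr T = 0 and det T = -9, so the characteristic polynomial is λ² − (0)λ + (-9) with roots -3 and 3.
Eigenvectors give P = [[0, 1], [-1, 1]] with P⁻¹ = [[1, -1], [1, 0]], and T = P·diag(-3, 3)·P⁻¹.
Then T⁴ = P·diag(81, 81)·P⁻¹ = [[0, 81], [-81, 81]] · [[1, -1], [1, 0]] = [[81, 0], [0, 81]].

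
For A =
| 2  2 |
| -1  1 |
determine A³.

A² = [[2, 6], [-3, -1]]
A³ = [[-2, 10], [-5, -7]]

[[-2, 10], [-5, -7]]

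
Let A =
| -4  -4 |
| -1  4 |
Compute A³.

[[-80, -80], [-20, 80]]

A² = [[20, 0], [0, 20]]
A³ = [[-80, -80], [-20, 80]]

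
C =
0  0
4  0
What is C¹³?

[[0, 0], [0, 0]]

C is strictly triangular, hence nilpotent: C² = 0, so C¹³ = 0.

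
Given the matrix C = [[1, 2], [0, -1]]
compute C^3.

[[1, 2], [0, -1]]

C² = I (check: tr C = 0 and det C = -1), so C^3 = C since 3 is odd.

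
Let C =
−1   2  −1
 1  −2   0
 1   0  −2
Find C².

[[2, −6, 3], [−3, 6, −1], [−3, 2, 3]]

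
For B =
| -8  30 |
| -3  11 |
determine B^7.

[[-1142, 3810], [-381, 1271]]

tr B = 3 and det B = 2, so the characteristic polynomial is λ² − (3)λ + (2) with roots 2 and 1.
Eigenvectors give P = [[-3, -10], [-1, -3]] with P⁻¹ = [[3, -10], [-1, 3]], and B = P·diag(2, 1)·P⁻¹.
Then B^7 = P·diag(128, 1)·P⁻¹ = [[-384, -10], [-128, -3]] · [[3, -10], [-1, 3]] = [[-1142, 3810], [-381, 1271]].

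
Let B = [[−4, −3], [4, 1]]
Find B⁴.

[[−92, −63], [84, 13]]

B² = [[4, 9], [−12, −11]]
B³ = [[20, −3], [4, 25]]
B⁴ = [[−92, −63], [84, 13]]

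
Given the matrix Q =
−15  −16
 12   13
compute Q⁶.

tr Q = −2 and det Q = −3, so the characteristic polynomial is λ² − (−2)λ + (−3) with roots −3 and 1.
Eigenvectors give P = [[4, 1], [−3, −1]] with P⁻¹ = [[1, 1], [−3, −4]], and Q = P·diag(−3, 1)·P⁻¹.
Then Q⁶ = P·diag(729, 1)·P⁻¹ = [[2916, 1], [−2187, −1]] · [[1, 1], [−3, −4]] = [[2913, 2912], [−2184, −2183]].

[[2913, 2912], [−2184, −2183]]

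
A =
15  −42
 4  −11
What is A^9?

tr A = 4 and det A = 3, so the characteristic polynomial is λ² − (4)λ + (3) with roots 3 and 1.
Eigenvectors give P = [[−7, −3], [−2, −1]] with P⁻¹ = [[−1, 3], [2, −7]], and A = P·diag(3, 1)·P⁻¹.
Then A^9 = P·diag(19683, 1)·P⁻¹ = [[−137781, −3], [−39366, −1]] · [[−1, 3], [2, −7]] = [[137775, −413322], [39364, −118091]].

[[137775, −413322], [39364, −118091]]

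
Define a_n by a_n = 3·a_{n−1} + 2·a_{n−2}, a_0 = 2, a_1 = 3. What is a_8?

With companion matrix Q = [[3, 2], [1, 0]], [a_n, a_{n−1}]ᵀ = Q·[a_{n−1}, a_{n−2}]ᵀ, so [a_8, a_7]ᵀ = Q⁷·[a_1, a_0]ᵀ.
Q⁷ = [[6279, 3526], [1763, 990]], giving [a_8, a_7]ᵀ = [[25889], [7269]].

25889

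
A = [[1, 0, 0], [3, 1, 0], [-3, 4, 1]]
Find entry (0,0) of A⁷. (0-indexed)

1

A = I + N where N = [[0, 0, 0], [3, 0, 0], [-3, 4, 0]] is strictly lower-triangular, so N³ = 0.
(I + N)⁷ = I + 7·N + 21·N² = [[1, 0, 0], [21, 1, 0], [231, 28, 1]].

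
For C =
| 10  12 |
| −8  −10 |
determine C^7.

tr C = 0 and det C = −4, so the characteristic polynomial is λ² − (0)λ + (−4) with roots 2 and −2.
Eigenvectors give P = [[3, −1], [−2, 1]] with P⁻¹ = [[1, 1], [2, 3]], and C = P·diag(2, −2)·P⁻¹.
Then C^7 = P·diag(128, −128)·P⁻¹ = [[384, 128], [−256, −128]] · [[1, 1], [2, 3]] = [[640, 768], [−512, −640]].

[[640, 768], [−512, −640]]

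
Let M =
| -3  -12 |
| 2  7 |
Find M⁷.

tr M = 4 and det M = 3, so the characteristic polynomial is λ² − (4)λ + (3) with roots 1 and 3.
Eigenvectors give P = [[-3, -2], [1, 1]] with P⁻¹ = [[-1, -2], [1, 3]], and M = P·diag(1, 3)·P⁻¹.
Then M⁷ = P·diag(1, 2187)·P⁻¹ = [[-3, -4374], [1, 2187]] · [[-1, -2], [1, 3]] = [[-4371, -13116], [2186, 6559]].

[[-4371, -13116], [2186, 6559]]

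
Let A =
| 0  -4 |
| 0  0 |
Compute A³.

[[0, 0], [0, 0]]

A is strictly triangular, hence nilpotent: A² = 0, so A³ = 0.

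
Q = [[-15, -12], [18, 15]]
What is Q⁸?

tr Q = 0 and det Q = -9, so the characteristic polynomial is λ² − (0)λ + (-9) with roots 3 and -3.
Eigenvectors give P = [[2, 1], [-3, -1]] with P⁻¹ = [[-1, -1], [3, 2]], and Q = P·diag(3, -3)·P⁻¹.
Then Q⁸ = P·diag(6561, 6561)·P⁻¹ = [[13122, 6561], [-19683, -6561]] · [[-1, -1], [3, 2]] = [[6561, 0], [0, 6561]].

[[6561, 0], [0, 6561]]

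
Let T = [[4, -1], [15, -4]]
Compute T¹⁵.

[[4, -1], [15, -4]]

T² = I (check: tr T = 0 and det T = -1), so T¹⁵ = T since 15 is odd.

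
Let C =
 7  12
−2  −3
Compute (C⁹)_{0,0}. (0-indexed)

59047

tr C = 4 and det C = 3, so the characteristic polynomial is λ² − (4)λ + (3) with roots 3 and 1.
Eigenvectors give P = [[3, −2], [−1, 1]] with P⁻¹ = [[1, 2], [1, 3]], and C = P·diag(3, 1)·P⁻¹.
Then C⁹ = P·diag(19683, 1)·P⁻¹ = [[59049, −2], [−19683, 1]] · [[1, 2], [1, 3]] = [[59047, 118092], [−19682, −39363]].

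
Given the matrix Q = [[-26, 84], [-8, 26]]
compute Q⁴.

tr Q = 0 and det Q = -4, so the characteristic polynomial is λ² − (0)λ + (-4) with roots 2 and -2.
Eigenvectors give P = [[3, -7], [1, -2]] with P⁻¹ = [[-2, 7], [-1, 3]], and Q = P·diag(2, -2)·P⁻¹.
Then Q⁴ = P·diag(16, 16)·P⁻¹ = [[48, -112], [16, -32]] · [[-2, 7], [-1, 3]] = [[16, 0], [0, 16]].

[[16, 0], [0, 16]]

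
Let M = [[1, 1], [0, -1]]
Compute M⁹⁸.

[[1, 0], [0, 1]]

M² = I (check: tr M = 0 and det M = -1), so M⁹⁸ = I since 98 is even.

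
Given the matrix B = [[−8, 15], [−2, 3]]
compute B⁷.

[[−12482, 30885], [−4118, 10167]]

tr B = −5 and det B = 6, so the characteristic polynomial is λ² − (−5)λ + (6) with roots −3 and −2.
Eigenvectors give P = [[3, −5], [1, −2]] with P⁻¹ = [[2, −5], [1, −3]], and B = P·diag(−3, −2)·P⁻¹.
Then B⁷ = P·diag(−2187, −128)·P⁻¹ = [[−6561, 640], [−2187, 256]] · [[2, −5], [1, −3]] = [[−12482, 30885], [−4118, 10167]].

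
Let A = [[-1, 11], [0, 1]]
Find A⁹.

[[-1, 11], [0, 1]]

A² = I (check: tr A = 0 and det A = -1), so A⁹ = A since 9 is odd.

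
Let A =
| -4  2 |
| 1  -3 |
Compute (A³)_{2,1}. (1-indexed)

A² = [[18, -14], [-7, 11]]
A³ = [[-86, 78], [39, -47]]

39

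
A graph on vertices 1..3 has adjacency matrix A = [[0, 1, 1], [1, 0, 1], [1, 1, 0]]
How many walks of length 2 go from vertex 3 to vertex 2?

The number of length-2 walks from vertex 3 to vertex 2 is entry (3,2) of A², where A is the adjacency matrix.
A² = [[2, 1, 1], [1, 2, 1], [1, 1, 2]]

1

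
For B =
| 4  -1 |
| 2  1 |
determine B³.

[[46, -19], [38, -11]]

tr B = 5 and det B = 6, so the characteristic polynomial is λ² − (5)λ + (6) with roots 2 and 3.
Eigenvectors give P = [[-1, -1], [-2, -1]] with P⁻¹ = [[1, -1], [-2, 1]], and B = P·diag(2, 3)·P⁻¹.
Then B³ = P·diag(8, 27)·P⁻¹ = [[-8, -27], [-16, -27]] · [[1, -1], [-2, 1]] = [[46, -19], [38, -11]].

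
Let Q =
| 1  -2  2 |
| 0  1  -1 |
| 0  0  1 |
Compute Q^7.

[[1, -14, 56], [0, 1, -7], [0, 0, 1]]

Q = I + N where N = [[0, -2, 2], [0, 0, -1], [0, 0, 0]] is strictly upper-triangular, so N^3 = 0.
(I + N)^7 = I + 7·N + 21·N^2 = [[1, -14, 56], [0, 1, -7], [0, 0, 1]].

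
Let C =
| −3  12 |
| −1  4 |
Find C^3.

C² = C (a projection; rank 1, trace 1), so C^3 = C.

[[−3, 12], [−1, 4]]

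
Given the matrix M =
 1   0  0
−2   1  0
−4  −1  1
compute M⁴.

[[1, 0, 0], [−8, 1, 0], [−4, −4, 1]]

M = I + N where N = [[0, 0, 0], [−2, 0, 0], [−4, −1, 0]] is strictly lower-triangular, so N³ = 0.
(I + N)⁴ = I + 4·N + 6·N² = [[1, 0, 0], [−8, 1, 0], [−4, −4, 1]].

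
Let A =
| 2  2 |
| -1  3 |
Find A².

[[2, 10], [-5, 7]]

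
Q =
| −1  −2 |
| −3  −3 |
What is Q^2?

[[7, 8], [12, 15]]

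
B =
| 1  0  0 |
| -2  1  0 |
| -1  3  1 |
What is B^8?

B = I + N where N = [[0, 0, 0], [-2, 0, 0], [-1, 3, 0]] is strictly lower-triangular, so N^3 = 0.
(I + N)^8 = I + 8·N + 28·N^2 = [[1, 0, 0], [-16, 1, 0], [-176, 24, 1]].

[[1, 0, 0], [-16, 1, 0], [-176, 24, 1]]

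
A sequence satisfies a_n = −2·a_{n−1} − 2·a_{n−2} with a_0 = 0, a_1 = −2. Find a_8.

With companion matrix C = [[−2, −2], [1, 0]], [a_n, a_{n−1}]ᵀ = C·[a_{n−1}, a_{n−2}]ᵀ, so [a_8, a_7]ᵀ = C⁷·[a_1, a_0]ᵀ.
C⁷ = [[0, 16], [−8, −16]], giving [a_8, a_7]ᵀ = [[0], [16]].

0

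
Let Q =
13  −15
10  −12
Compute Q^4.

[[211, −195], [130, −114]]

tr Q = 1 and det Q = −6, so the characteristic polynomial is λ² − (1)λ + (−6) with roots 3 and −2.
Eigenvectors give P = [[3, 1], [2, 1]] with P⁻¹ = [[1, −1], [−2, 3]], and Q = P·diag(3, −2)·P⁻¹.
Then Q^4 = P·diag(81, 16)·P⁻¹ = [[243, 16], [162, 16]] · [[1, −1], [−2, 3]] = [[211, −195], [130, −114]].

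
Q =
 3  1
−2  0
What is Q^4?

[[31, 15], [−30, −14]]

tr Q = 3 and det Q = 2, so the characteristic polynomial is λ² − (3)λ + (2) with roots 1 and 2.
Eigenvectors give P = [[−1, −1], [2, 1]] with P⁻¹ = [[1, 1], [−2, −1]], and Q = P·diag(1, 2)·P⁻¹.
Then Q^4 = P·diag(1, 16)·P⁻¹ = [[−1, −16], [2, 16]] · [[1, 1], [−2, −1]] = [[31, 15], [−30, −14]].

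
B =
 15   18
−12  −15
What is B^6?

tr B = 0 and det B = −9, so the characteristic polynomial is λ² − (0)λ + (−9) with roots 3 and −3.
Eigenvectors give P = [[−3, −1], [2, 1]] with P⁻¹ = [[−1, −1], [2, 3]], and B = P·diag(3, −3)·P⁻¹.
Then B^6 = P·diag(729, 729)·P⁻¹ = [[−2187, −729], [1458, 729]] · [[−1, −1], [2, 3]] = [[729, 0], [0, 729]].

[[729, 0], [0, 729]]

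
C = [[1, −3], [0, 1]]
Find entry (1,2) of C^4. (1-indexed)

−12

C = I + N where N = [[0, −3], [0, 0]] is strictly upper-triangular, so N^2 = 0.
(I + N)^4 = I + 4·N = [[1, −12], [0, 1]].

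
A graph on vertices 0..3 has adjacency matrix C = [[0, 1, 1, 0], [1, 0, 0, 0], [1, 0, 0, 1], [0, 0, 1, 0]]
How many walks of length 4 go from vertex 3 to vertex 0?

The number of length-4 walks from vertex 3 to vertex 0 is entry (3,0) of C⁴, where C is the adjacency matrix.
C² = [[2, 0, 0, 1], [0, 1, 1, 0], [0, 1, 2, 0], [1, 0, 0, 1]]
C³ = [[0, 2, 3, 0], [2, 0, 0, 1], [3, 0, 0, 2], [0, 1, 2, 0]]
C⁴ = [[5, 0, 0, 3], [0, 2, 3, 0], [0, 3, 5, 0], [3, 0, 0, 2]]

3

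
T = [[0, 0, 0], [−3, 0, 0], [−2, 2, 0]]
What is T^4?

T is strictly triangular, hence nilpotent: T^3 = 0, so T^4 = 0.

[[0, 0, 0], [0, 0, 0], [0, 0, 0]]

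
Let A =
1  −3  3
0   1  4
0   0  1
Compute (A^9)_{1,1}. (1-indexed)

A = I + N where N = [[0, −3, 3], [0, 0, 4], [0, 0, 0]] is strictly upper-triangular, so N^3 = 0.
(I + N)^9 = I + 9·N + 36·N^2 = [[1, −27, −405], [0, 1, 36], [0, 0, 1]].

1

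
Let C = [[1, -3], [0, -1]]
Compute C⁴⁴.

[[1, 0], [0, 1]]

C² = I (check: tr C = 0 and det C = -1), so C⁴⁴ = I since 44 is even.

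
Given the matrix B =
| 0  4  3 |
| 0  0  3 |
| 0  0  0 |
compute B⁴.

B is strictly triangular, hence nilpotent: B³ = 0, so B⁴ = 0.

[[0, 0, 0], [0, 0, 0], [0, 0, 0]]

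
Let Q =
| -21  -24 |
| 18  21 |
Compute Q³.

tr Q = 0 and det Q = -9, so the characteristic polynomial is λ² − (0)λ + (-9) with roots 3 and -3.
Eigenvectors give P = [[1, -4], [-1, 3]] with P⁻¹ = [[-3, -4], [-1, -1]], and Q = P·diag(3, -3)·P⁻¹.
Then Q³ = P·diag(27, -27)·P⁻¹ = [[27, 108], [-27, -81]] · [[-3, -4], [-1, -1]] = [[-189, -216], [162, 189]].

[[-189, -216], [162, 189]]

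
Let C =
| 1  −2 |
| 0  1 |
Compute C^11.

C = I + N where N = [[0, −2], [0, 0]] is strictly upper-triangular, so N^2 = 0.
(I + N)^11 = I + 11·N = [[1, −22], [0, 1]].

[[1, −22], [0, 1]]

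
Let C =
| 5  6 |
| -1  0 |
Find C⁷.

tr C = 5 and det C = 6, so the characteristic polynomial is λ² − (5)λ + (6) with roots 2 and 3.
Eigenvectors give P = [[-2, -3], [1, 1]] with P⁻¹ = [[1, 3], [-1, -2]], and C = P·diag(2, 3)·P⁻¹.
Then C⁷ = P·diag(128, 2187)·P⁻¹ = [[-256, -6561], [128, 2187]] · [[1, 3], [-1, -2]] = [[6305, 12354], [-2059, -3990]].

[[6305, 12354], [-2059, -3990]]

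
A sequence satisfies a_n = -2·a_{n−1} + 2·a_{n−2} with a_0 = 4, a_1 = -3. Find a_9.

With companion matrix B = [[-2, 2], [1, 0]], [a_n, a_{n−1}]ᵀ = B·[a_{n−1}, a_{n−2}]ᵀ, so [a_9, a_8]ᵀ = B^8·[a_1, a_0]ᵀ.
B^8 = [[2448, -1792], [-896, 656]], giving [a_9, a_8]ᵀ = [[-14512], [5312]].

-14512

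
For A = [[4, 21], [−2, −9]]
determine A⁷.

tr A = −5 and det A = 6, so the characteristic polynomial is λ² − (−5)λ + (6) with roots −2 and −3.
Eigenvectors give P = [[−7, −3], [2, 1]] with P⁻¹ = [[−1, −3], [2, 7]], and A = P·diag(−2, −3)·P⁻¹.
Then A⁷ = P·diag(−128, −2187)·P⁻¹ = [[896, 6561], [−256, −2187]] · [[−1, −3], [2, 7]] = [[12226, 43239], [−4118, −14541]].

[[12226, 43239], [−4118, −14541]]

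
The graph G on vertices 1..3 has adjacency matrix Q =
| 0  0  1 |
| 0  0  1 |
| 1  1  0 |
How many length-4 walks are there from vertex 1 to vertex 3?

0

The number of length-4 walks from vertex 1 to vertex 3 is entry (1,3) of Q⁴, where Q is the adjacency matrix.
Q² = [[1, 1, 0], [1, 1, 0], [0, 0, 2]]
Q³ = [[0, 0, 2], [0, 0, 2], [2, 2, 0]]
Q⁴ = [[2, 2, 0], [2, 2, 0], [0, 0, 4]]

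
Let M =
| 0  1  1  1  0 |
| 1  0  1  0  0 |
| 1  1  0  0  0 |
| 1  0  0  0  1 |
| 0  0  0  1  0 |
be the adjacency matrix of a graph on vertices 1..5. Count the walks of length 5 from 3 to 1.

18

The number of length-5 walks from vertex 3 to vertex 1 is entry (3,1) of M⁵, where M is the adjacency matrix.
M² = [[3, 1, 1, 0, 1], [1, 2, 1, 1, 0], [1, 1, 2, 1, 0], [0, 1, 1, 2, 0], [1, 0, 0, 0, 1]]
M³ = [[2, 4, 4, 4, 0], [4, 2, 3, 1, 1], [4, 3, 2, 1, 1], [4, 1, 1, 0, 2], [0, 1, 1, 2, 0]]
M⁴ = [[12, 6, 6, 2, 4], [6, 7, 6, 5, 1], [6, 6, 7, 5, 1], [2, 5, 5, 6, 0], [4, 1, 1, 0, 2]]
M⁵ = [[14, 18, 18, 16, 2], [18, 12, 13, 7, 5], [18, 13, 12, 7, 5], [16, 7, 7, 2, 6], [2, 5, 5, 6, 0]]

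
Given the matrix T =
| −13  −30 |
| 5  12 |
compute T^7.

[[−6817, −13890], [2315, 4758]]

tr T = −1 and det T = −6, so the characteristic polynomial is λ² − (−1)λ + (−6) with roots −3 and 2.
Eigenvectors give P = [[3, −2], [−1, 1]] with P⁻¹ = [[1, 2], [1, 3]], and T = P·diag(−3, 2)·P⁻¹.
Then T^7 = P·diag(−2187, 128)·P⁻¹ = [[−6561, −256], [2187, 128]] · [[1, 2], [1, 3]] = [[−6817, −13890], [2315, 4758]].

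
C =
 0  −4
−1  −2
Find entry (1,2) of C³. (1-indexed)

C² = [[4, 8], [2, 8]]
C³ = [[−8, −32], [−8, −24]]

−32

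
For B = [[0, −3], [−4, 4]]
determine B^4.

[[336, −480], [−640, 976]]

B^2 = [[12, −12], [−16, 28]]
B^3 = [[48, −84], [−112, 160]]
B^4 = [[336, −480], [−640, 976]]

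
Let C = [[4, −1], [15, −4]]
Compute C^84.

[[1, 0], [0, 1]]

C² = I (check: tr C = 0 and det C = −1), so C^84 = I since 84 is even.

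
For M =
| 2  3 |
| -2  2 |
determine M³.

[[-28, 18], [-12, -28]]

M² = [[-2, 12], [-8, -2]]
M³ = [[-28, 18], [-12, -28]]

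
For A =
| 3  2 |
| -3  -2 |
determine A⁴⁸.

A² = A (a projection; rank 1, trace 1), so A⁴⁸ = A.

[[3, 2], [-3, -2]]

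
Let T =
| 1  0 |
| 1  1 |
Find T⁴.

T = I + N where N = [[0, 0], [1, 0]] is strictly lower-triangular, so N² = 0.
(I + N)⁴ = I + 4·N = [[1, 0], [4, 1]].

[[1, 0], [4, 1]]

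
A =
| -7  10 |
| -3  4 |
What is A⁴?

tr A = -3 and det A = 2, so the characteristic polynomial is λ² − (-3)λ + (2) with roots -1 and -2.
Eigenvectors give P = [[5, 2], [3, 1]] with P⁻¹ = [[-1, 2], [3, -5]], and A = P·diag(-1, -2)·P⁻¹.
Then A⁴ = P·diag(1, 16)·P⁻¹ = [[5, 32], [3, 16]] · [[-1, 2], [3, -5]] = [[91, -150], [45, -74]].

[[91, -150], [45, -74]]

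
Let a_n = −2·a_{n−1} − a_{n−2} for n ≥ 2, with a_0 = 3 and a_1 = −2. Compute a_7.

4

With companion matrix M = [[−2, −1], [1, 0]], [a_n, a_{n−1}]ᵀ = M·[a_{n−1}, a_{n−2}]ᵀ, so [a_7, a_6]ᵀ = M⁶·[a_1, a_0]ᵀ.
M⁶ = [[7, 6], [−6, −5]], giving [a_7, a_6]ᵀ = [[4], [−3]].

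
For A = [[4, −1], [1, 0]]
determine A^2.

[[15, −4], [4, −1]]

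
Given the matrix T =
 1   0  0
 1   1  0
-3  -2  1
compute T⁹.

[[1, 0, 0], [9, 1, 0], [-99, -18, 1]]

T = I + N where N = [[0, 0, 0], [1, 0, 0], [-3, -2, 0]] is strictly lower-triangular, so N³ = 0.
(I + N)⁹ = I + 9·N + 36·N² = [[1, 0, 0], [9, 1, 0], [-99, -18, 1]].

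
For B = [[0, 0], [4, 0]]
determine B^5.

B is strictly triangular, hence nilpotent: B^2 = 0, so B^5 = 0.

[[0, 0], [0, 0]]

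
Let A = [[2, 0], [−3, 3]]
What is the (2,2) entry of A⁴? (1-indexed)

81

A² = [[4, 0], [−15, 9]]
A³ = [[8, 0], [−57, 27]]
A⁴ = [[16, 0], [−195, 81]]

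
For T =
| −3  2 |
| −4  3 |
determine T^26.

[[1, 0], [0, 1]]

T² = I (check: tr T = 0 and det T = −1), so T^26 = I since 26 is even.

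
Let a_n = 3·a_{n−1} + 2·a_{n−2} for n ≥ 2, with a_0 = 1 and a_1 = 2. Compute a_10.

204020

With companion matrix C = [[3, 2], [1, 0]], [a_n, a_{n−1}]ᵀ = C·[a_{n−1}, a_{n−2}]ᵀ, so [a_10, a_9]ᵀ = C⁹·[a_1, a_0]ᵀ.
C⁹ = [[79647, 44726], [22363, 12558]], giving [a_10, a_9]ᵀ = [[204020], [57284]].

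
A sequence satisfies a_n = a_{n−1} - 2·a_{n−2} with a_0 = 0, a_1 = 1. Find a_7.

7

With companion matrix M = [[1, -2], [1, 0]], [a_n, a_{n−1}]ᵀ = M·[a_{n−1}, a_{n−2}]ᵀ, so [a_7, a_6]ᵀ = M⁶·[a_1, a_0]ᵀ.
M⁶ = [[7, -10], [5, 2]], giving [a_7, a_6]ᵀ = [[7], [5]].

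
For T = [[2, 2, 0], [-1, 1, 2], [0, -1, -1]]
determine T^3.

T^2 = [[2, 6, 4], [-3, -3, 0], [1, 0, -1]]
T^3 = [[-2, 6, 8], [-3, -9, -6], [2, 3, 1]]

[[-2, 6, 8], [-3, -9, -6], [2, 3, 1]]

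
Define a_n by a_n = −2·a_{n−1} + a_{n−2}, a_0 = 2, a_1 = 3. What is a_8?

With companion matrix Q = [[−2, 1], [1, 0]], [a_n, a_{n−1}]ᵀ = Q·[a_{n−1}, a_{n−2}]ᵀ, so [a_8, a_7]ᵀ = Q⁷·[a_1, a_0]ᵀ.
Q⁷ = [[−408, 169], [169, −70]], giving [a_8, a_7]ᵀ = [[−886], [367]].

−886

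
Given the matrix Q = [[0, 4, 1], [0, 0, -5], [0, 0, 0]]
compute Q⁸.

[[0, 0, 0], [0, 0, 0], [0, 0, 0]]

Q is strictly triangular, hence nilpotent: Q³ = 0, so Q⁸ = 0.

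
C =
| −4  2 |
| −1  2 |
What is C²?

[[14, −4], [2, 2]]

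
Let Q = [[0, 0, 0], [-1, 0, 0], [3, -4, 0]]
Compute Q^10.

Q is strictly triangular, hence nilpotent: Q^3 = 0, so Q^10 = 0.

[[0, 0, 0], [0, 0, 0], [0, 0, 0]]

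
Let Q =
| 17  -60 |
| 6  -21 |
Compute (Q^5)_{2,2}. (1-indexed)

tr Q = -4 and det Q = 3, so the characteristic polynomial is λ² − (-4)λ + (3) with roots -1 and -3.
Eigenvectors give P = [[-10, -3], [-3, -1]] with P⁻¹ = [[-1, 3], [3, -10]], and Q = P·diag(-1, -3)·P⁻¹.
Then Q^5 = P·diag(-1, -243)·P⁻¹ = [[10, 729], [3, 243]] · [[-1, 3], [3, -10]] = [[2177, -7260], [726, -2421]].

-2421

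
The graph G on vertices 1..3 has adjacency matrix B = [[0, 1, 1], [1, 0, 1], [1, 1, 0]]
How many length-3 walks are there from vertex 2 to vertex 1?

The number of length-3 walks from vertex 2 to vertex 1 is entry (2,1) of B³, where B is the adjacency matrix.
B² = [[2, 1, 1], [1, 2, 1], [1, 1, 2]]
B³ = [[2, 3, 3], [3, 2, 3], [3, 3, 2]]

3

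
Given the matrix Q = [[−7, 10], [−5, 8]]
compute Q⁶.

tr Q = 1 and det Q = −6, so the characteristic polynomial is λ² − (1)λ + (−6) with roots −2 and 3.
Eigenvectors give P = [[2, −1], [1, −1]] with P⁻¹ = [[1, −1], [1, −2]], and Q = P·diag(−2, 3)·P⁻¹.
Then Q⁶ = P·diag(64, 729)·P⁻¹ = [[128, −729], [64, −729]] · [[1, −1], [1, −2]] = [[−601, 1330], [−665, 1394]].

[[−601, 1330], [−665, 1394]]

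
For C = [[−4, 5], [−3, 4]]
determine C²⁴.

C² = I (check: tr C = 0 and det C = −1), so C²⁴ = I since 24 is even.

[[1, 0], [0, 1]]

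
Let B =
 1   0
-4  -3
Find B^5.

tr B = -2 and det B = -3, so the characteristic polynomial is λ² − (-2)λ + (-3) with roots -3 and 1.
Eigenvectors give P = [[0, -1], [1, 1]] with P⁻¹ = [[1, 1], [-1, 0]], and B = P·diag(-3, 1)·P⁻¹.
Then B^5 = P·diag(-243, 1)·P⁻¹ = [[0, -1], [-243, 1]] · [[1, 1], [-1, 0]] = [[1, 0], [-244, -243]].

[[1, 0], [-244, -243]]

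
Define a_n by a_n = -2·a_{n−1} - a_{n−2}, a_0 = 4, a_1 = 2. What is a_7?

With companion matrix C = [[-2, -1], [1, 0]], [a_n, a_{n−1}]ᵀ = C·[a_{n−1}, a_{n−2}]ᵀ, so [a_7, a_6]ᵀ = C⁶·[a_1, a_0]ᵀ.
C⁶ = [[7, 6], [-6, -5]], giving [a_7, a_6]ᵀ = [[38], [-32]].

38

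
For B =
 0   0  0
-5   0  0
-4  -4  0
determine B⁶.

B is strictly triangular, hence nilpotent: B³ = 0, so B⁶ = 0.

[[0, 0, 0], [0, 0, 0], [0, 0, 0]]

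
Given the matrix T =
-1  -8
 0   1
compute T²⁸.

[[1, 0], [0, 1]]

T² = I (check: tr T = 0 and det T = -1), so T²⁸ = I since 28 is even.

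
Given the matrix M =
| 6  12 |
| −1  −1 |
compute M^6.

[[2724, 7980], [−665, −1931]]

tr M = 5 and det M = 6, so the characteristic polynomial is λ² − (5)λ + (6) with roots 2 and 3.
Eigenvectors give P = [[3, 4], [−1, −1]] with P⁻¹ = [[−1, −4], [1, 3]], and M = P·diag(2, 3)·P⁻¹.
Then M^6 = P·diag(64, 729)·P⁻¹ = [[192, 2916], [−64, −729]] · [[−1, −4], [1, 3]] = [[2724, 7980], [−665, −1931]].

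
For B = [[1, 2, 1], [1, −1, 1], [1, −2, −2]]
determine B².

[[4, −2, 1], [1, 1, −2], [−3, 8, 3]]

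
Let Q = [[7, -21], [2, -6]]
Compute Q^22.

Q² = Q (a projection; rank 1, trace 1), so Q^22 = Q.

[[7, -21], [2, -6]]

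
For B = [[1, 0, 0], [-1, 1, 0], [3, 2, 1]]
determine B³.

B = I + N where N = [[0, 0, 0], [-1, 0, 0], [3, 2, 0]] is strictly lower-triangular, so N³ = 0.
(I + N)³ = I + 3·N + 3·N² = [[1, 0, 0], [-3, 1, 0], [3, 6, 1]].

[[1, 0, 0], [-3, 1, 0], [3, 6, 1]]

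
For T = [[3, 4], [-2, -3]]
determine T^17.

T² = I (check: tr T = 0 and det T = -1), so T^17 = T since 17 is odd.

[[3, 4], [-2, -3]]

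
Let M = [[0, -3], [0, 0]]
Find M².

[[0, 0], [0, 0]]

M is strictly triangular, hence nilpotent: M² = 0, so M² = 0.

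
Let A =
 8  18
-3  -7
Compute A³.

tr A = 1 and det A = -2, so the characteristic polynomial is λ² − (1)λ + (-2) with roots -1 and 2.
Eigenvectors give P = [[-2, 3], [1, -1]] with P⁻¹ = [[1, 3], [1, 2]], and A = P·diag(-1, 2)·P⁻¹.
Then A³ = P·diag(-1, 8)·P⁻¹ = [[2, 24], [-1, -8]] · [[1, 3], [1, 2]] = [[26, 54], [-9, -19]].

[[26, 54], [-9, -19]]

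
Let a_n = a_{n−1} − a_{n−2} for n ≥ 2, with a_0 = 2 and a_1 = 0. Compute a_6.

With companion matrix B = [[1, −1], [1, 0]], [a_n, a_{n−1}]ᵀ = B·[a_{n−1}, a_{n−2}]ᵀ, so [a_6, a_5]ᵀ = B^5·[a_1, a_0]ᵀ.
B^5 = [[0, 1], [−1, 1]], giving [a_6, a_5]ᵀ = [[2], [2]].

2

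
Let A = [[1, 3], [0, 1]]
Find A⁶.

A = I + N where N = [[0, 3], [0, 0]] is strictly upper-triangular, so N² = 0.
(I + N)⁶ = I + 6·N = [[1, 18], [0, 1]].

[[1, 18], [0, 1]]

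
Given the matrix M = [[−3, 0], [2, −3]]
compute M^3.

[[−27, 0], [54, −27]]

M^2 = [[9, 0], [−12, 9]]
M^3 = [[−27, 0], [54, −27]]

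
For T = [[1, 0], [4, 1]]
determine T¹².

[[1, 0], [48, 1]]

T = I + N where N = [[0, 0], [4, 0]] is strictly lower-triangular, so N² = 0.
(I + N)¹² = I + 12·N = [[1, 0], [48, 1]].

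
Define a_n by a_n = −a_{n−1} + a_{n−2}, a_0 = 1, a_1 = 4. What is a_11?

301

With companion matrix C = [[−1, 1], [1, 0]], [a_n, a_{n−1}]ᵀ = C·[a_{n−1}, a_{n−2}]ᵀ, so [a_11, a_10]ᵀ = C^10·[a_1, a_0]ᵀ.
C^10 = [[89, −55], [−55, 34]], giving [a_11, a_10]ᵀ = [[301], [−186]].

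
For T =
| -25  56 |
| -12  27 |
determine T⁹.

[[-118105, 275576], [-59052, 137787]]

tr T = 2 and det T = -3, so the characteristic polynomial is λ² − (2)λ + (-3) with roots 3 and -1.
Eigenvectors give P = [[2, 7], [1, 3]] with P⁻¹ = [[-3, 7], [1, -2]], and T = P·diag(3, -1)·P⁻¹.
Then T⁹ = P·diag(19683, -1)·P⁻¹ = [[39366, -7], [19683, -3]] · [[-3, 7], [1, -2]] = [[-118105, 275576], [-59052, 137787]].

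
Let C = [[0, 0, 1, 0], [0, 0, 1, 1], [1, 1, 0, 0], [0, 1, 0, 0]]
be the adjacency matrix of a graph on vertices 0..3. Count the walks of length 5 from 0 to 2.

5

The number of length-5 walks from vertex 0 to vertex 2 is entry (0,2) of C^5, where C is the adjacency matrix.
C^2 = [[1, 1, 0, 0], [1, 2, 0, 0], [0, 0, 2, 1], [0, 0, 1, 1]]
C^3 = [[0, 0, 2, 1], [0, 0, 3, 2], [2, 3, 0, 0], [1, 2, 0, 0]]
C^4 = [[2, 3, 0, 0], [3, 5, 0, 0], [0, 0, 5, 3], [0, 0, 3, 2]]
C^5 = [[0, 0, 5, 3], [0, 0, 8, 5], [5, 8, 0, 0], [3, 5, 0, 0]]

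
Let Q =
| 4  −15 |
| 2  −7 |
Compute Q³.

tr Q = −3 and det Q = 2, so the characteristic polynomial is λ² − (−3)λ + (2) with roots −2 and −1.
Eigenvectors give P = [[−5, 3], [−2, 1]] with P⁻¹ = [[1, −3], [2, −5]], and Q = P·diag(−2, −1)·P⁻¹.
Then Q³ = P·diag(−8, −1)·P⁻¹ = [[40, −3], [16, −1]] · [[1, −3], [2, −5]] = [[34, −105], [14, −43]].

[[34, −105], [14, −43]]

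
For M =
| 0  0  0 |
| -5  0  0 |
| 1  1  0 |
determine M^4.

[[0, 0, 0], [0, 0, 0], [0, 0, 0]]

M is strictly triangular, hence nilpotent: M^3 = 0, so M^4 = 0.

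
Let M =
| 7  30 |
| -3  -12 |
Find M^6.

[[-5921, -19950], [1995, 6714]]

tr M = -5 and det M = 6, so the characteristic polynomial is λ² − (-5)λ + (6) with roots -2 and -3.
Eigenvectors give P = [[10, 3], [-3, -1]] with P⁻¹ = [[1, 3], [-3, -10]], and M = P·diag(-2, -3)·P⁻¹.
Then M^6 = P·diag(64, 729)·P⁻¹ = [[640, 2187], [-192, -729]] · [[1, 3], [-3, -10]] = [[-5921, -19950], [1995, 6714]].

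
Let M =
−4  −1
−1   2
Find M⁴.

[[293, 44], [44, 29]]

M² = [[17, 2], [2, 5]]
M³ = [[−70, −13], [−13, 8]]
M⁴ = [[293, 44], [44, 29]]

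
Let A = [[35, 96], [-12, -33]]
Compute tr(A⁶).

730

tr A = 2 and det A = -3, so the characteristic polynomial is λ² − (2)λ + (-3) with roots -1 and 3.
Eigenvectors give P = [[-8, -3], [3, 1]] with P⁻¹ = [[1, 3], [-3, -8]], and A = P·diag(-1, 3)·P⁻¹.
Then A⁶ = P·diag(1, 729)·P⁻¹ = [[-8, -2187], [3, 729]] · [[1, 3], [-3, -8]] = [[6553, 17472], [-2184, -5823]].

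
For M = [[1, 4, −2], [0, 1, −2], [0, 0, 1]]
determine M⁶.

[[1, 24, −132], [0, 1, −12], [0, 0, 1]]

M = I + N where N = [[0, 4, −2], [0, 0, −2], [0, 0, 0]] is strictly upper-triangular, so N³ = 0.
(I + N)⁶ = I + 6·N + 15·N² = [[1, 24, −132], [0, 1, −12], [0, 0, 1]].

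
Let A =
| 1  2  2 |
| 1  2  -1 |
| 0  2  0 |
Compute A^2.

[[3, 10, 0], [3, 4, 0], [2, 4, -2]]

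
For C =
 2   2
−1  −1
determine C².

C² = C (a projection; rank 1, trace 1), so C² = C.

[[2, 2], [−1, −1]]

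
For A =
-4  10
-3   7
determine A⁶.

[[-314, 630], [-189, 379]]

tr A = 3 and det A = 2, so the characteristic polynomial is λ² − (3)λ + (2) with roots 1 and 2.
Eigenvectors give P = [[-2, -5], [-1, -3]] with P⁻¹ = [[-3, 5], [1, -2]], and A = P·diag(1, 2)·P⁻¹.
Then A⁶ = P·diag(1, 64)·P⁻¹ = [[-2, -320], [-1, -192]] · [[-3, 5], [1, -2]] = [[-314, 630], [-189, 379]].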